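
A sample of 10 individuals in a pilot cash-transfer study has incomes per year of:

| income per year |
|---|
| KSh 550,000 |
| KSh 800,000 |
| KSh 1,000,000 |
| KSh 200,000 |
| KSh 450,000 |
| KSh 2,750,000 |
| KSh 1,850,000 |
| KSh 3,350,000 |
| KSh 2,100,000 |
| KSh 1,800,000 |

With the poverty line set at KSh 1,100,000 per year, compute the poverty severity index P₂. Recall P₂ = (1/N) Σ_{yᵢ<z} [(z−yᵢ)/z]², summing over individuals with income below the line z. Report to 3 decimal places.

Below z: KSh 200,000, KSh 450,000, KSh 550,000, KSh 800,000, KSh 1,000,000 (q = 5 of N = 10).
Normalized shortfalls: (1100000−200000)/1100000 = 0.8182; (1100000−450000)/1100000 = 0.5909; (1100000−550000)/1100000 = 0.5000; (1100000−800000)/1100000 = 0.2727; (1100000−1000000)/1100000 = 0.0909.
Squared: 0.6694; 0.3492; 0.2500; 0.0744; 0.0083.
Sum = 1.351240; P₂ = 1.351240 / 10 = 0.135.

0.135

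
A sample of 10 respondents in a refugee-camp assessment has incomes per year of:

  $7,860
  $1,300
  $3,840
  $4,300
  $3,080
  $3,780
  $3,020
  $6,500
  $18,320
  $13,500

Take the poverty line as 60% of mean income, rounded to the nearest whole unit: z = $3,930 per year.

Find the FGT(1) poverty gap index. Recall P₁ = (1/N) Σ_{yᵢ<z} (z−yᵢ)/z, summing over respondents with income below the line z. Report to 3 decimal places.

0.118

Below z: $1,300, $3,020, $3,080, $3,780, $3,840 (q = 5 of N = 10).
Shortfall ratios: (3930−1300)/3930 = 0.6692; (3930−3020)/3930 = 0.2316; (3930−3080)/3930 = 0.2163; (3930−3780)/3930 = 0.0382; (3930−3840)/3930 = 0.0229.
Σ = 1.178117. Dividing by the full population N = 10 gives P₁ = 0.118.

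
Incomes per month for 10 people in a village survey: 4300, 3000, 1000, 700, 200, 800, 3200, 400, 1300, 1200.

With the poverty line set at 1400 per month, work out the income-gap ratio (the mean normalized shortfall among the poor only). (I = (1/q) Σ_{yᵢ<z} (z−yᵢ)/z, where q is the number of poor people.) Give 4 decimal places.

Incomes under z: 200, 400, 700, 800, 1000, 1200, 1300 (q = 7 of N = 10).
Shortfall ratios (z−y)/z: 0.8571, 0.7143, 0.5000, 0.4286, 0.2857, 0.1429, 0.0714; sum = 3.000000.
The income-gap ratio divides by q (the poor only): 3.000000 / 7 = 0.4286.

0.4286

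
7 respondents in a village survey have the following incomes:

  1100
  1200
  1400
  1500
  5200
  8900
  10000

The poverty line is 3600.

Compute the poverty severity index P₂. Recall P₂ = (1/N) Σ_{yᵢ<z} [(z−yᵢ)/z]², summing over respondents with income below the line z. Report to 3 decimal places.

0.234

Poor units: 1100, 1200, 1400, 1500 (q = 4 of N = 7).
Gap ratios (z−y)/z: (3600−1100)/3600 = 0.6944; (3600−1200)/3600 = 0.6667; (3600−1400)/3600 = 0.6111; (3600−1500)/3600 = 0.5833.
Squared: 0.4823; 0.4444; 0.3735; 0.3403.
Sum = 1.640432; P₂ = 1.640432 / 7 = 0.234.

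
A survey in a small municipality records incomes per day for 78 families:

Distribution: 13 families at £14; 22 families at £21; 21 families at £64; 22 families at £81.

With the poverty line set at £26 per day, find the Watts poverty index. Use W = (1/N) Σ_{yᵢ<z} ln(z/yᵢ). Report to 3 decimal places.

0.163

Incomes under z: 13×£14, 22×£21 (q = 35 of N = 78).
ln(z/y) terms: ln(26/14) = 0.6190 (×13); ln(26/21) = 0.2136 (×22).
W = 12.746140 / 78 = 0.163.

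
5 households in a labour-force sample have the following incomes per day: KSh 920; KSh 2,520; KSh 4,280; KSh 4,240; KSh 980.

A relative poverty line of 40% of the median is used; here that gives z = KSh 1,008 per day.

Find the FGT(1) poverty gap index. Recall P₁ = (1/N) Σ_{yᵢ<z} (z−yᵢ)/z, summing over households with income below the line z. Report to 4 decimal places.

Incomes under z: KSh 920, KSh 980 (q = 2 of N = 5).
Normalized shortfalls: (1008−920)/1008 = 0.0873; (1008−980)/1008 = 0.0278.
Sum of shortfalls = 0.115079; P₁ averages over all N: 0.115079 / 5 = 0.0230.

0.0230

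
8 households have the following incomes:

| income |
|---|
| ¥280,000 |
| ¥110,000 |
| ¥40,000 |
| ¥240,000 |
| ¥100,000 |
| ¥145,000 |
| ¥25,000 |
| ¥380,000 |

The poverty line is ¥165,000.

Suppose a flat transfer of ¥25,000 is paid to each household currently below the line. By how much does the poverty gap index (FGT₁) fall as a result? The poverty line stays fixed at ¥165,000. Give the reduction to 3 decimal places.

Before: below the line — ¥25,000, ¥40,000, ¥100,000, ¥110,000, ¥145,000; poverty gap index (FGT₁) = 0.30682.
After the ¥25,000 transfer: below the line — ¥50,000, ¥65,000, ¥125,000, ¥135,000; poverty gap index (FGT₁) = 0.21591.
Reduction = 0.30682 − 0.21591 = 0.091.

0.091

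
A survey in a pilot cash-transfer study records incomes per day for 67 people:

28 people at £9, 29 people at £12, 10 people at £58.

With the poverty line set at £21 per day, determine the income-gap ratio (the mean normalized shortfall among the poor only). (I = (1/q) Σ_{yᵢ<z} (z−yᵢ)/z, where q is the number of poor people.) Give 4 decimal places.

0.4987

Below z: 28×£9, 29×£12 (q = 57 of N = 67).
Shortfall ratios (z−y)/z: 0.5714 (×28), 0.4286 (×29); sum = 28.428571.
I averages over the q = 57 poor units only: 28.428571 / 57 = 0.4987.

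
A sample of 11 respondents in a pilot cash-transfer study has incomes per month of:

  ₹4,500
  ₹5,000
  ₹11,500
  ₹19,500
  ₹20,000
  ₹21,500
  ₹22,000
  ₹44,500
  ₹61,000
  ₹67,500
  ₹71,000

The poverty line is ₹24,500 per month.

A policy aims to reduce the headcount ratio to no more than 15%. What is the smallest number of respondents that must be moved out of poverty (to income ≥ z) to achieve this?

Currently q = 7 of N = 11 are below the line (H = 0.636).
A headcount ratio of at most 15% allows at most ⌊0.15 × 11⌋ = 1 poor respondents.
So at least 7 − 1 = 6 must be lifted.

6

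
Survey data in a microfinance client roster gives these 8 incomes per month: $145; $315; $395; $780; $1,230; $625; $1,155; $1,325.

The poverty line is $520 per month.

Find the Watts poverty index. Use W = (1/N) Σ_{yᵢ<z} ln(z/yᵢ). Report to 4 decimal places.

0.2567

Below z: $145, $315, $395 (q = 3 of N = 8).
Log gaps: ln(520/145) = 1.2771; ln(520/315) = 0.5013; ln(520/395) = 0.2749.
W = 2.053294 / 8 = 0.2567.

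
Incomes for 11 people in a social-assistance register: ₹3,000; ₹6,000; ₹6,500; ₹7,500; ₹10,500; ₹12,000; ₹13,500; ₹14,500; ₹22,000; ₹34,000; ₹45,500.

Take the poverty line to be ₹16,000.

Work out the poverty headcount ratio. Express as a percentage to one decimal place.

72.7%

8 of the 11 people have income below ₹16,000.
H = 8/11 = 72.7%.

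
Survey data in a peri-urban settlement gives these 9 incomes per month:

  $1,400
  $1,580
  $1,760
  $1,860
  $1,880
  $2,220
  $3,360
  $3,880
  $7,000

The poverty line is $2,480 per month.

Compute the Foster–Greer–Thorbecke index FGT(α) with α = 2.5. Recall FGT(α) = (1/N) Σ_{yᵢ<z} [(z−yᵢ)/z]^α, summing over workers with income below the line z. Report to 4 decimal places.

Incomes under z: $1,400, $1,580, $1,760, $1,860, $1,880, $2,220 (q = 6 of N = 9).
Gap ratios (z−y)/z: (2480−1400)/2480 = 0.4355; (2480−1580)/2480 = 0.3629; (2480−1760)/2480 = 0.2903; (2480−1860)/2480 = 0.2500; (2480−1880)/2480 = 0.2419; (2480−2220)/2480 = 0.1048.
Raised to α = 2.5: 0.12515; 0.07934; 0.04542; 0.03125; 0.02879; 0.00356.
Sum = 0.313502; FGT(2.5) = 0.313502 / 9 = 0.0348.

0.0348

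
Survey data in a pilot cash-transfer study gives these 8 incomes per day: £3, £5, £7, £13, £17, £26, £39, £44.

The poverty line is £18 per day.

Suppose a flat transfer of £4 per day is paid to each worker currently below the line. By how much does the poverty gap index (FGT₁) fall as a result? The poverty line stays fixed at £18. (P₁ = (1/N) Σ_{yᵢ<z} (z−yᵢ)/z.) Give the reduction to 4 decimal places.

Before: below the line — £3, £5, £7, £13, £17; poverty gap index (FGT₁) = 0.312500.
After the £4 transfer: below the line — £7, £9, £11, £17; poverty gap index (FGT₁) = 0.194444.
Reduction = 0.312500 − 0.194444 = 0.1181.

0.1181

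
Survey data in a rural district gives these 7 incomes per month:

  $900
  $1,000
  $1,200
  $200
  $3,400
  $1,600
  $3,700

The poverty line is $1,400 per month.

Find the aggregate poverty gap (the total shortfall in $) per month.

$2,300

Below z: $200, $900, $1,000, $1,200 (q = 4 of N = 7).
Individual gaps: 1400−200 = 1200; 1400−900 = 500; 1400−1000 = 400; 1400−1200 = 200.
Aggregate gap = $2,300.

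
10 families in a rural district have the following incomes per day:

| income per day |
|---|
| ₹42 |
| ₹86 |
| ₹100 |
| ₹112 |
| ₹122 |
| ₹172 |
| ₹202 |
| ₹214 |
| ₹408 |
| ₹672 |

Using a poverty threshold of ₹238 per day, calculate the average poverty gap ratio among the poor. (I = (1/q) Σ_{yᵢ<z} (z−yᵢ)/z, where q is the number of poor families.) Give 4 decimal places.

Below the line: ₹42, ₹86, ₹100, ₹112, ₹122, ₹172, ₹202, ₹214 (q = 8 of N = 10).
Relative gaps: 0.8235, 0.6387, 0.5798, 0.5294, 0.4874, 0.2773, 0.1513, 0.1008; sum = 3.588235.
The income-gap ratio divides by q (the poor only): 3.588235 / 8 = 0.4485.

0.4485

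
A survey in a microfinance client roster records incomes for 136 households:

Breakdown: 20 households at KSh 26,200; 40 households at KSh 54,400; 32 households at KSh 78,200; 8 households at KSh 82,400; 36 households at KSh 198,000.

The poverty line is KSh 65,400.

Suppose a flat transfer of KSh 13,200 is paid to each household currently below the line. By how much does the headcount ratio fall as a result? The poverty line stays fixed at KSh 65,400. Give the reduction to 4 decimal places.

0.2941

Before: below the line — 20×KSh 26,200, 40×KSh 54,400; headcount ratio = 0.441176.
After the KSh 13,200 transfer: below the line — 20×KSh 39,400; headcount ratio = 0.147059.
Reduction = 0.441176 − 0.147059 = 0.2941.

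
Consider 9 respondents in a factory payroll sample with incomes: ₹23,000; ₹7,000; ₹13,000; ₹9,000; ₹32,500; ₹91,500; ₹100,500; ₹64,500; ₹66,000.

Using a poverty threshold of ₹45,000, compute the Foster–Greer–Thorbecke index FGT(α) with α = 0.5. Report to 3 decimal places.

Below z: ₹7,000, ₹9,000, ₹13,000, ₹23,000, ₹32,500 (q = 5 of N = 9).
Relative gaps: (45000−7000)/45000 = 0.8444; (45000−9000)/45000 = 0.8000; (45000−13000)/45000 = 0.7111; (45000−23000)/45000 = 0.4889; (45000−32500)/45000 = 0.2778.
Raised to α = 0.5: 0.91894; 0.89443; 0.84327; 0.69921; 0.52705.
Sum = 3.882890; FGT(0.5) = 3.882890 / 9 = 0.431.

0.431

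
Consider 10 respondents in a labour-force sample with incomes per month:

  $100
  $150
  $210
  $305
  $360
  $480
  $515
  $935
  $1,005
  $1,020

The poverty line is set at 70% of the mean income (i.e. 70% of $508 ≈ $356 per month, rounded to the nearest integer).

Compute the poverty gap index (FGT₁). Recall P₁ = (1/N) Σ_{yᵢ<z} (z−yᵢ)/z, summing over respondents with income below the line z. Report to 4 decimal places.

Below the line: $100, $150, $210, $305 (q = 4 of N = 10).
Shortfall ratios: (356−100)/356 = 0.7191; (356−150)/356 = 0.5787; (356−210)/356 = 0.4101; (356−305)/356 = 0.1433.
Sum of shortfalls = 1.851124; P₁ averages over all N: 1.851124 / 10 = 0.1851.

0.1851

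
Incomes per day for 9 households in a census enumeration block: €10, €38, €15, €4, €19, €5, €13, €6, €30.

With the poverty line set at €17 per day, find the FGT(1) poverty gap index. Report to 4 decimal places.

0.3203

Below z: €4, €5, €6, €10, €13, €15 (q = 6 of N = 9).
Shortfall ratios: (17−4)/17 = 0.7647; (17−5)/17 = 0.7059; (17−6)/17 = 0.6471; (17−10)/17 = 0.4118; (17−13)/17 = 0.2353; (17−15)/17 = 0.1176.
Sum of shortfalls = 2.882353; P₁ averages over all N: 2.882353 / 9 = 0.3203.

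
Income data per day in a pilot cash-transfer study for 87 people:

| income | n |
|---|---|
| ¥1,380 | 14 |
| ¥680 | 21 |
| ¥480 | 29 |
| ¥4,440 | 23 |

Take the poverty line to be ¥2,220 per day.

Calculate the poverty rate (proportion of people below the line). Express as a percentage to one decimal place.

64 of the 87 people have income below ¥2,220.
H = 64/87 = 73.6%.

73.6%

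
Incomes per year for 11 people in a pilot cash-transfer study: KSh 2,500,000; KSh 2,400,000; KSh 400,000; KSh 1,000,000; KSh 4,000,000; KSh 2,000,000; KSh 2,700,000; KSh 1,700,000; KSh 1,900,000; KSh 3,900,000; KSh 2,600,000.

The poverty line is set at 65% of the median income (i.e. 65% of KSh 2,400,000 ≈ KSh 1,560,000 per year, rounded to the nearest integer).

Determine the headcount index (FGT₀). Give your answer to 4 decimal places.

0.1818

2 of the 11 people have income below KSh 1,560,000.
H = 2/11 = 0.1818.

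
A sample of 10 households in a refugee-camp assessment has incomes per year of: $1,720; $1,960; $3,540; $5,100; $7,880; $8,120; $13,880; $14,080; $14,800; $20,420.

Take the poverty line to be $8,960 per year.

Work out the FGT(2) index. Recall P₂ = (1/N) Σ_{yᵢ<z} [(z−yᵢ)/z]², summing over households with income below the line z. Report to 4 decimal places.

Below the line: $1,720, $1,960, $3,540, $5,100, $7,880, $8,120 (q = 6 of N = 10).
Gap ratios (z−y)/z: (8960−1720)/8960 = 0.8080; (8960−1960)/8960 = 0.7812; (8960−3540)/8960 = 0.6049; (8960−5100)/8960 = 0.4308; (8960−7880)/8960 = 0.1205; (8960−8120)/8960 = 0.0938.
Squared: 0.6529; 0.6104; 0.3659; 0.1856; 0.0145; 0.0088.
Sum = 1.838100; P₂ = 1.838100 / 10 = 0.1838.

0.1838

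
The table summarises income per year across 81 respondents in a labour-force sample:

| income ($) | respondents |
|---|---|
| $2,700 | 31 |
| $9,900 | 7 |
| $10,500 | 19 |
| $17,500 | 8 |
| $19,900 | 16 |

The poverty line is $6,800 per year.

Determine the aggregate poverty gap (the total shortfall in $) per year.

$127,100

Below the line: 31×$2,700 (q = 31 of N = 81).
Individual gaps: 31×(6800−2700) = 127100.
Aggregate gap = $127,100.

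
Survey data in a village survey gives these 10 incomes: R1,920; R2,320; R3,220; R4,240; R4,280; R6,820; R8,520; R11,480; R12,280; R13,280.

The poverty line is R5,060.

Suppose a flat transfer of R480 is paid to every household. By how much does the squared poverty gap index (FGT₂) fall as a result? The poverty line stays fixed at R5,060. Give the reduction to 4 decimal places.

Before: below the line — R1,920, R2,320, R3,220, R4,240, R4,280; squared poverty gap index (FGT₂) = 0.086057.
After the R480 transfer: below the line — R2,400, R2,800, R3,700, R4,720, R4,760; squared poverty gap index (FGT₂) = 0.055611.
Reduction = 0.086057 − 0.055611 = 0.0304.

0.0304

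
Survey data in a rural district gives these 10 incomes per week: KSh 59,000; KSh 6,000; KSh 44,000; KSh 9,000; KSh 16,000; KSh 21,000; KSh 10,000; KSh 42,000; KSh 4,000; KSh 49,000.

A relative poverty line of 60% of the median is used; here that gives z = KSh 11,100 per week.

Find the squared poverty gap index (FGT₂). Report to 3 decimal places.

0.067

Poor units: KSh 4,000, KSh 6,000, KSh 9,000, KSh 10,000 (q = 4 of N = 10).
Gap ratios (z−y)/z: (11100−4000)/11100 = 0.6396; (11100−6000)/11100 = 0.4595; (11100−9000)/11100 = 0.1892; (11100−10000)/11100 = 0.0991.
Squared: 0.4091; 0.2111; 0.0358; 0.0098.
Sum = 0.665855; P₂ = 0.665855 / 10 = 0.067.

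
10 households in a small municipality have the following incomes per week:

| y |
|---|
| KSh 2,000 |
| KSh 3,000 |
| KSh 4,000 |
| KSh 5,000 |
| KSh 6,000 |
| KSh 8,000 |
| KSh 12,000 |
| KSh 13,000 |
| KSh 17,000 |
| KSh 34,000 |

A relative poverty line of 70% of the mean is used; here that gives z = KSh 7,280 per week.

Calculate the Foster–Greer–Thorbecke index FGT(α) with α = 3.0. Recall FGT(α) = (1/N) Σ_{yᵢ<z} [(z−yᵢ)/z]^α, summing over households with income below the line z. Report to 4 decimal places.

0.0712

Below the line: KSh 2,000, KSh 3,000, KSh 4,000, KSh 5,000, KSh 6,000 (q = 5 of N = 10).
Relative gaps: (7280−2000)/7280 = 0.7253; (7280−3000)/7280 = 0.5879; (7280−4000)/7280 = 0.4505; (7280−5000)/7280 = 0.3132; (7280−6000)/7280 = 0.1758.
Raised to α = 3.0: 0.38151; 0.20321; 0.09146; 0.03072; 0.00544.
Sum = 0.712332; FGT(3.0) = 0.712332 / 10 = 0.0712.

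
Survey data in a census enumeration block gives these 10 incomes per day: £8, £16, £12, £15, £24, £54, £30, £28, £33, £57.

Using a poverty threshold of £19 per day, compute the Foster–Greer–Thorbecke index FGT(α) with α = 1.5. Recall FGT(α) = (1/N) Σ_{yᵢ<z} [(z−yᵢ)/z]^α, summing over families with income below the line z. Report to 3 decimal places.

Below z: £8, £12, £15, £16 (q = 4 of N = 10).
Gap ratios (z−y)/z: (19−8)/19 = 0.5789; (19−12)/19 = 0.3684; (19−15)/19 = 0.2105; (19−16)/19 = 0.1579.
Raised to α = 1.5: 0.44051; 0.22362; 0.09660; 0.06274.
Sum = 0.823473; FGT(1.5) = 0.823473 / 10 = 0.082.

0.082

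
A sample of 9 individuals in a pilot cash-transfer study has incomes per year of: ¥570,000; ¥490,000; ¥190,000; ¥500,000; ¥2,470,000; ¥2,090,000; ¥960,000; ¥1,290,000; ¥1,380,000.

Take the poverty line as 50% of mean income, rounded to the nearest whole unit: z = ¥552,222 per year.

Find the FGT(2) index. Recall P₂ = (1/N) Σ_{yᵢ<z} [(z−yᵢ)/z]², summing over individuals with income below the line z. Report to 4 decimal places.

Below z: ¥190,000, ¥490,000, ¥500,000 (q = 3 of N = 9).
Shortfall ratios: (552222−190000)/552222 = 0.6559; (552222−490000)/552222 = 0.1127; (552222−500000)/552222 = 0.0946.
Squared: 0.4303; 0.0127; 0.0089.
Sum = 0.451890; P₂ = 0.451890 / 9 = 0.0502.

0.0502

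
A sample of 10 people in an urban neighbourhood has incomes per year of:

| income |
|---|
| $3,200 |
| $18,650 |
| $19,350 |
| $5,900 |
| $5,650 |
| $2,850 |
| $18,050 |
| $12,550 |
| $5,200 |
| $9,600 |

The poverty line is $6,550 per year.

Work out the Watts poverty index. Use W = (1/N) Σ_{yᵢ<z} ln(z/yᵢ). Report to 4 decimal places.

Below the line: $2,850, $3,200, $5,200, $5,650, $5,900 (q = 5 of N = 10).
ln(z/y) terms: ln(6550/2850) = 0.8321; ln(6550/3200) = 0.7163; ln(6550/5200) = 0.2308; ln(6550/5650) = 0.1478; ln(6550/5900) = 0.1045.
W = 2.031589 / 10 = 0.2032.

0.2032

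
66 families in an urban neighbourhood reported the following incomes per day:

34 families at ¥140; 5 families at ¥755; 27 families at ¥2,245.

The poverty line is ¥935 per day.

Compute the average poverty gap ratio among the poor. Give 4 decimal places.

0.7659

Poor units: 34×¥140, 5×¥755 (q = 39 of N = 66).
Shortfall ratios (z−y)/z: 0.8503 (×34), 0.1925 (×5); sum = 29.871658.
I averages over the q = 39 poor units only: 29.871658 / 39 = 0.7659.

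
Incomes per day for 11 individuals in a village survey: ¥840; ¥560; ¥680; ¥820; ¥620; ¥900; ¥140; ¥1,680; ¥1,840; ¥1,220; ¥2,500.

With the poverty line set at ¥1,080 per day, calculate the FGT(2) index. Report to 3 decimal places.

0.131

Below the line: ¥140, ¥560, ¥620, ¥680, ¥820, ¥840, ¥900 (q = 7 of N = 11).
Shortfall ratios: (1080−140)/1080 = 0.8704; (1080−560)/1080 = 0.4815; (1080−620)/1080 = 0.4259; (1080−680)/1080 = 0.3704; (1080−820)/1080 = 0.2407; (1080−840)/1080 = 0.2222; (1080−900)/1080 = 0.1667.
Squared: 0.7575; 0.2318; 0.1814; 0.1372; 0.0580; 0.0494; 0.0278.
Sum = 1.443073; P₂ = 1.443073 / 11 = 0.131.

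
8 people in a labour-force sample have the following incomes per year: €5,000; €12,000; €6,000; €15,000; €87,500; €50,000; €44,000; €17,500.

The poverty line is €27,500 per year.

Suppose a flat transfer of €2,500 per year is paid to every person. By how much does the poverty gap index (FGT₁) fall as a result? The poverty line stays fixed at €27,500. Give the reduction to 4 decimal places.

0.0568

Before: below the line — €5,000, €6,000, €12,000, €15,000, €17,500; poverty gap index (FGT₁) = 0.372727.
After the €2,500 transfer: below the line — €7,500, €8,500, €14,500, €17,500, €20,000; poverty gap index (FGT₁) = 0.315909.
Reduction = 0.372727 − 0.315909 = 0.0568.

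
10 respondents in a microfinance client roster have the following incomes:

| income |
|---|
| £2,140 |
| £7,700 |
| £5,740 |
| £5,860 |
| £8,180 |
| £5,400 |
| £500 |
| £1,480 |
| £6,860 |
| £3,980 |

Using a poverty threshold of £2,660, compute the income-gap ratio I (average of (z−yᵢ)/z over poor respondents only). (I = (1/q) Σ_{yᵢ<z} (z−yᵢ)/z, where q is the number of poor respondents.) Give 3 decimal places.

Below z: £500, £1,480, £2,140 (q = 3 of N = 10).
Relative gaps: 0.8120, 0.4436, 0.1955; sum = 1.451128.
I averages over the q = 3 poor units only: 1.451128 / 3 = 0.484.

0.484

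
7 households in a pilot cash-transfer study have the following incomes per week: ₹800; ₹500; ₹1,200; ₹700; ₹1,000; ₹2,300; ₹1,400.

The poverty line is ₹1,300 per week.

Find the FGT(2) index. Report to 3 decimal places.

0.114

Incomes under z: ₹500, ₹700, ₹800, ₹1,000, ₹1,200 (q = 5 of N = 7).
Gap ratios (z−y)/z: (1300−500)/1300 = 0.6154; (1300−700)/1300 = 0.4615; (1300−800)/1300 = 0.3846; (1300−1000)/1300 = 0.2308; (1300−1200)/1300 = 0.0769.
Squared: 0.3787; 0.2130; 0.1479; 0.0533; 0.0059.
Sum = 0.798817; P₂ = 0.798817 / 7 = 0.114.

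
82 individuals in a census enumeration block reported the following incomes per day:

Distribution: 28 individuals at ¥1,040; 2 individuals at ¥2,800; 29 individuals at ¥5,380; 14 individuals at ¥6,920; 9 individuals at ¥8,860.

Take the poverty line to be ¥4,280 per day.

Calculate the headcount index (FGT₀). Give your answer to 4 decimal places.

0.3659

30 of the 82 individuals have income below ¥4,280.
H = 30/82 = 0.3659.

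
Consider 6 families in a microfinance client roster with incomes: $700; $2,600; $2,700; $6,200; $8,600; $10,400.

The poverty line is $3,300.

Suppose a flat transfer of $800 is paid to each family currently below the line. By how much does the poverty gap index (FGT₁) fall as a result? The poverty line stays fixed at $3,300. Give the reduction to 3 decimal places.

0.106

Before: below the line — $700, $2,600, $2,700; poverty gap index (FGT₁) = 0.19697.
After the $800 transfer: below the line — $1,500; poverty gap index (FGT₁) = 0.09091.
Reduction = 0.19697 − 0.09091 = 0.106.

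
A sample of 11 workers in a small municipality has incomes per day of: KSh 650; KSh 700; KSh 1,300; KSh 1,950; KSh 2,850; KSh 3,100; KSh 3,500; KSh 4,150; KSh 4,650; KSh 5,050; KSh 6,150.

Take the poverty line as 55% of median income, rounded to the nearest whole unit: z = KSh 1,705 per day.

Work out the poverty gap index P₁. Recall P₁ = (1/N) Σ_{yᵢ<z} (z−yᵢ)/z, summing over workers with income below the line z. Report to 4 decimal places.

0.1314

Poor units: KSh 650, KSh 700, KSh 1,300 (q = 3 of N = 11).
Gap ratios (z−y)/z: (1705−650)/1705 = 0.6188; (1705−700)/1705 = 0.5894; (1705−1300)/1705 = 0.2375.
Σ = 1.445748. Dividing by the full population N = 11 gives P₁ = 0.1314.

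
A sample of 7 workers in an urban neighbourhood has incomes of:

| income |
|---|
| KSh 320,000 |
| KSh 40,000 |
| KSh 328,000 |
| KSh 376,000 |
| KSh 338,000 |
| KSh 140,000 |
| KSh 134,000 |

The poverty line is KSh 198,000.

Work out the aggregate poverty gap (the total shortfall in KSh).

KSh 280,000

Incomes under z: KSh 40,000, KSh 134,000, KSh 140,000 (q = 3 of N = 7).
Individual gaps: 198000−40000 = 158000; 198000−134000 = 64000; 198000−140000 = 58000.
Aggregate gap = KSh 280,000.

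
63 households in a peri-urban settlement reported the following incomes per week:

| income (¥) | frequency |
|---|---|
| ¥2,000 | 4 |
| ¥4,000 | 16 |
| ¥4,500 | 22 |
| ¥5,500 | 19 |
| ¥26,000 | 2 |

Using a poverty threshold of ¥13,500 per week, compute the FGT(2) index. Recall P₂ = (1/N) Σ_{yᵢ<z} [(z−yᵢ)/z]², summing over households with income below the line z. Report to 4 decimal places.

0.4329

Incomes under z: 4×¥2,000, 16×¥4,000, 22×¥4,500, 19×¥5,500 (q = 61 of N = 63).
Shortfall ratios: (13500−2000)/13500 = 0.8519 (×4); (13500−4000)/13500 = 0.7037 (×16); (13500−4500)/13500 = 0.6667 (×22); (13500−5500)/13500 = 0.5926 (×19).
Squared: 0.7257 (×4); 0.4952 (×16); 0.4444 (×22); 0.3512 (×19).
Sum = 27.275720; P₂ = 27.275720 / 63 = 0.4329.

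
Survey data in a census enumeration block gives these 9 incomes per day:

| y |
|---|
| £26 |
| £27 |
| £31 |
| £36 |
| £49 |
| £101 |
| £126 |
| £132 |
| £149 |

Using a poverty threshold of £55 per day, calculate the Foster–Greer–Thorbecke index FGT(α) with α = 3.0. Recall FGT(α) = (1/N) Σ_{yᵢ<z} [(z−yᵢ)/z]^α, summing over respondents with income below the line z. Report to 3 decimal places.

Incomes under z: £26, £27, £31, £36, £49 (q = 5 of N = 9).
Relative gaps: (55−26)/55 = 0.5273; (55−27)/55 = 0.5091; (55−31)/55 = 0.4364; (55−36)/55 = 0.3455; (55−49)/55 = 0.1091.
Raised to α = 3.0: 0.14659; 0.13194; 0.08309; 0.04123; 0.00130.
Sum = 0.404147; FGT(3.0) = 0.404147 / 9 = 0.045.

0.045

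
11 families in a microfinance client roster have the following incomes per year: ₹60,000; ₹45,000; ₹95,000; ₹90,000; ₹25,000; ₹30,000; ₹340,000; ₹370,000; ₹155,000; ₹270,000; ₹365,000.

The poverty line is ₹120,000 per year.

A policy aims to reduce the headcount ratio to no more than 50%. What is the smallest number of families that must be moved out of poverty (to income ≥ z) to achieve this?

Currently q = 6 of N = 11 are below the line (H = 0.545).
A headcount ratio of at most 50% allows at most ⌊0.50 × 11⌋ = 5 poor families.
So at least 6 − 5 = 1 must be lifted.

1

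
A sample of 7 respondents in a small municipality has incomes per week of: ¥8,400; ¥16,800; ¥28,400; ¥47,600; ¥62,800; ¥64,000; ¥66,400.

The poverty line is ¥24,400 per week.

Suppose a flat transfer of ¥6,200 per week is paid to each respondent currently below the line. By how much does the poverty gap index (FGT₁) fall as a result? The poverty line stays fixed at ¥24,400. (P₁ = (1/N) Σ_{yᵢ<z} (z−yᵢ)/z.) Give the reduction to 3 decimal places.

Before: below the line — ¥8,400, ¥16,800; poverty gap index (FGT₁) = 0.13817.
After the ¥6,200 transfer: below the line — ¥14,600, ¥23,000; poverty gap index (FGT₁) = 0.06557.
Reduction = 0.13817 − 0.06557 = 0.073.

0.073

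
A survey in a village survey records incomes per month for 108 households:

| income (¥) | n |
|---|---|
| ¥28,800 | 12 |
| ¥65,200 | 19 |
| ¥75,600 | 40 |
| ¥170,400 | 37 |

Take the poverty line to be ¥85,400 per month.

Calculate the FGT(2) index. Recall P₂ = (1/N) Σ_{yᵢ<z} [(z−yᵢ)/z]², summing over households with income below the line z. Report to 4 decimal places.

0.0635

Below the line: 12×¥28,800, 19×¥65,200, 40×¥75,600 (q = 71 of N = 108).
Shortfall ratios: (85400−28800)/85400 = 0.6628 (×12); (85400−65200)/85400 = 0.2365 (×19); (85400−75600)/85400 = 0.1148 (×40).
Squared: 0.4393 (×12); 0.0559 (×19); 0.0132 (×40).
Sum = 6.860823; P₂ = 6.860823 / 108 = 0.0635.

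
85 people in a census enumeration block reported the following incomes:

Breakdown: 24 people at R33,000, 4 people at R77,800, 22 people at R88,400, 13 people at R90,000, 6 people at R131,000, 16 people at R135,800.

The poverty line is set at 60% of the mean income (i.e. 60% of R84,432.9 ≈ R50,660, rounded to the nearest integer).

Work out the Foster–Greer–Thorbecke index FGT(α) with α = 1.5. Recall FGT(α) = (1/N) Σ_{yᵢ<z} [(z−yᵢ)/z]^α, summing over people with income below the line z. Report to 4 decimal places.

Below the line: 24×R33,000 (q = 24 of N = 85).
Relative gaps: (50660−33000)/50660 = 0.3486 (×24).
Raised to α = 1.5: 0.20582 (×24).
Sum = 4.939688; FGT(1.5) = 4.939688 / 85 = 0.0581.

0.0581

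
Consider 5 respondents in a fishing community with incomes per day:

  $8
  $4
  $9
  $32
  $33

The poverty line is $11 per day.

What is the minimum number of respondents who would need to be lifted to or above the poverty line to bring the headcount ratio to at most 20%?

2

3 of the 5 respondents are poor, so H = 3/5 = 0.600.
A headcount ratio of at most 20% allows at most ⌊0.20 × 5⌋ = 1 poor respondents.
So at least 3 − 1 = 2 must be lifted.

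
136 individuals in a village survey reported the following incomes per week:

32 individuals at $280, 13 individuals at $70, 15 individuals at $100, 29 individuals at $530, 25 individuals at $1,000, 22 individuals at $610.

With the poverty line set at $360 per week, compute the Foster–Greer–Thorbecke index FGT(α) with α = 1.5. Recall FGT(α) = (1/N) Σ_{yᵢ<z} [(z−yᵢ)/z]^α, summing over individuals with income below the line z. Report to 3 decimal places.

Poor units: 13×$70, 15×$100, 32×$280 (q = 60 of N = 136).
Shortfall ratios: (360−70)/360 = 0.8056 (×13); (360−100)/360 = 0.7222 (×15); (360−280)/360 = 0.2222 (×32).
Raised to α = 1.5: 0.72301 (×13); 0.61377 (×15); 0.10476 (×32).
Sum = 21.957880; FGT(1.5) = 21.957880 / 136 = 0.161.

0.161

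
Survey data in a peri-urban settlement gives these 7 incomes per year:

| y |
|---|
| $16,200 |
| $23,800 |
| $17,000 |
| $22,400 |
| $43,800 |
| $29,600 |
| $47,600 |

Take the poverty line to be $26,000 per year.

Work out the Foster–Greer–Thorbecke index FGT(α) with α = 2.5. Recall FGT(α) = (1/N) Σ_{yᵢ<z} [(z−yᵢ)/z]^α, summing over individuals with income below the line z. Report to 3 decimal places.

0.024

Below z: $16,200, $17,000, $22,400, $23,800 (q = 4 of N = 7).
Gap ratios (z−y)/z: (26000−16200)/26000 = 0.3769; (26000−17000)/26000 = 0.3462; (26000−22400)/26000 = 0.1385; (26000−23800)/26000 = 0.0846.
Raised to α = 2.5: 0.08722; 0.07050; 0.00713; 0.00208.
Sum = 0.166937; FGT(2.5) = 0.166937 / 7 = 0.024.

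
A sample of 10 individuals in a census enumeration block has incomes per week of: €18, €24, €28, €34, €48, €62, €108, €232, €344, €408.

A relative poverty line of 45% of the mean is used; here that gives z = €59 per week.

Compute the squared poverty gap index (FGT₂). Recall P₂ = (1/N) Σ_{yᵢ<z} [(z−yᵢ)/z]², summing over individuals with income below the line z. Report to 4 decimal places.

Poor units: €18, €24, €28, €34, €48 (q = 5 of N = 10).
Relative gaps: (59−18)/59 = 0.6949; (59−24)/59 = 0.5932; (59−28)/59 = 0.5254; (59−34)/59 = 0.4237; (59−48)/59 = 0.1864.
Squared: 0.4829; 0.3519; 0.2761; 0.1795; 0.0348.
Sum = 1.325194; P₂ = 1.325194 / 10 = 0.1325.

0.1325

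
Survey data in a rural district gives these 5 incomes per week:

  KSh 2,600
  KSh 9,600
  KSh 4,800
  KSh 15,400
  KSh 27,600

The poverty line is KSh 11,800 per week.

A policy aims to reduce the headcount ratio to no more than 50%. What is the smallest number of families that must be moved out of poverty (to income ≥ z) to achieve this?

1

3 of the 5 families are poor, so H = 3/5 = 0.600.
A headcount ratio of at most 50% allows at most ⌊0.50 × 5⌋ = 2 poor families.
So at least 3 − 2 = 1 must be lifted.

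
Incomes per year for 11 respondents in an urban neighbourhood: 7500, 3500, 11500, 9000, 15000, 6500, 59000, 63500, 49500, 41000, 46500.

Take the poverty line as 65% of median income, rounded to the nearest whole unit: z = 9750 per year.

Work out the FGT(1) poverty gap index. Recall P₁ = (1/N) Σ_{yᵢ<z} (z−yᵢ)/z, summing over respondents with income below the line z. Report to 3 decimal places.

0.117

Poor units: 3500, 6500, 7500, 9000 (q = 4 of N = 11).
Shortfall ratios: (9750−3500)/9750 = 0.6410; (9750−6500)/9750 = 0.3333; (9750−7500)/9750 = 0.2308; (9750−9000)/9750 = 0.0769.
Σ = 1.282051. Dividing by the full population N = 11 gives P₁ = 0.117.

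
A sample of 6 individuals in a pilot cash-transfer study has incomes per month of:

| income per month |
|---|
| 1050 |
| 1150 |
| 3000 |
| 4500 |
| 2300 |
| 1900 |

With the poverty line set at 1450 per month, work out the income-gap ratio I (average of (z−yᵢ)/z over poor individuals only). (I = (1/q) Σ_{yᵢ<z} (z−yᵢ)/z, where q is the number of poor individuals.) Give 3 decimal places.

Below the line: 1050, 1150 (q = 2 of N = 6).
Relative gaps: 0.2759, 0.2069; sum = 0.482759.
I averages over the q = 2 poor units only: 0.482759 / 2 = 0.241.

0.241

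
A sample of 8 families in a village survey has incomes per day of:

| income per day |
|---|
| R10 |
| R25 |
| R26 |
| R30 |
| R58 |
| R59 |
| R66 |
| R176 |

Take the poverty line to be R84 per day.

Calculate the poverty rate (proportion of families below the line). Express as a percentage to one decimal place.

7 of the 8 families have income below R84.
H = 7/8 = 87.5%.

87.5%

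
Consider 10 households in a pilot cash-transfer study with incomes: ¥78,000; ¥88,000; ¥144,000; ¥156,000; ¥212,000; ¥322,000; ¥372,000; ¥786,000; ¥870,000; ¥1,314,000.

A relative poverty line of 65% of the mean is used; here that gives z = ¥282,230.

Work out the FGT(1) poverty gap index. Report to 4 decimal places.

0.2598

Below the line: ¥78,000, ¥88,000, ¥144,000, ¥156,000, ¥212,000 (q = 5 of N = 10).
Relative gaps: (282230−78000)/282230 = 0.7236; (282230−88000)/282230 = 0.6882; (282230−144000)/282230 = 0.4898; (282230−156000)/282230 = 0.4473; (282230−212000)/282230 = 0.2488.
Σ = 2.597704. Dividing by the full population N = 10 gives P₁ = 0.2598.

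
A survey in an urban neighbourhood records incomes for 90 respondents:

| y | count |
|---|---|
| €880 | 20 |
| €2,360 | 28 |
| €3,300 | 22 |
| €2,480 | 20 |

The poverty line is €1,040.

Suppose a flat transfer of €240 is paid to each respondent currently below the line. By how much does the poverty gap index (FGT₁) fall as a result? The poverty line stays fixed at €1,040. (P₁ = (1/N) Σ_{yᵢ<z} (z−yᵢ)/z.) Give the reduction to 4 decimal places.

0.0342

Before: below the line — 20×€880; poverty gap index (FGT₁) = 0.034188.
After the €240 transfer: below the line — none; poverty gap index (FGT₁) = 0.000000.
Reduction = 0.034188 − 0.000000 = 0.0342.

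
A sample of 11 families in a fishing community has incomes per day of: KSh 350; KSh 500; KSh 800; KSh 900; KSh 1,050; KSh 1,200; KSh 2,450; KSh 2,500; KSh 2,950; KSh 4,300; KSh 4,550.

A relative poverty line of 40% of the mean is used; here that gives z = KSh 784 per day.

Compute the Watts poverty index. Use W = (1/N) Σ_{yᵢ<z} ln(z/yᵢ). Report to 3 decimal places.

Below z: KSh 350, KSh 500 (q = 2 of N = 11).
Log gaps: ln(784/350) = 0.8065; ln(784/500) = 0.4498.
W = 1.256277 / 11 = 0.114.

0.114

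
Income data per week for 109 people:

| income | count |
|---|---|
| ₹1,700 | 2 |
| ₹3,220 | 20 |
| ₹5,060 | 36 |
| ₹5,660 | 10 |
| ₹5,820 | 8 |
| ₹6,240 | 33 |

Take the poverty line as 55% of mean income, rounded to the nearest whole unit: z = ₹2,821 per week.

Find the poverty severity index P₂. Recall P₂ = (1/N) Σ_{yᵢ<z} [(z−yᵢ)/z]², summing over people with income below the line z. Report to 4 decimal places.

Below the line: 2×₹1,700 (q = 2 of N = 109).
Normalized shortfalls: (2821−1700)/2821 = 0.3974 (×2).
Squared: 0.1579 (×2).
Sum = 0.315817; P₂ = 0.315817 / 109 = 0.0029.

0.0029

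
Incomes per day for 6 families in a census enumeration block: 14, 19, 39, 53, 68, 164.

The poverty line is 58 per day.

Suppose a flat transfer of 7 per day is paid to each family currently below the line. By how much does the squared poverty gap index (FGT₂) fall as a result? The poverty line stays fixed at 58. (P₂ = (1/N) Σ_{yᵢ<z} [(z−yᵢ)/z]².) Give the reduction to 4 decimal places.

Before: below the line — 14, 19, 39, 53; squared poverty gap index (FGT₂) = 0.190398.
After the 7 transfer: below the line — 21, 26, 46; squared poverty gap index (FGT₂) = 0.125694.
Reduction = 0.190398 − 0.125694 = 0.0647.

0.0647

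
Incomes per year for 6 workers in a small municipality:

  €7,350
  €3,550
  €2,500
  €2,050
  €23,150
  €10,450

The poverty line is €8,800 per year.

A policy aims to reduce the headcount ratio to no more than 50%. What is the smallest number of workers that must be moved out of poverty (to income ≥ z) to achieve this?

1

4 of the 6 workers are poor, so H = 4/6 = 0.667.
A headcount ratio of at most 50% allows at most ⌊0.50 × 6⌋ = 3 poor workers.
So at least 4 − 3 = 1 must be lifted.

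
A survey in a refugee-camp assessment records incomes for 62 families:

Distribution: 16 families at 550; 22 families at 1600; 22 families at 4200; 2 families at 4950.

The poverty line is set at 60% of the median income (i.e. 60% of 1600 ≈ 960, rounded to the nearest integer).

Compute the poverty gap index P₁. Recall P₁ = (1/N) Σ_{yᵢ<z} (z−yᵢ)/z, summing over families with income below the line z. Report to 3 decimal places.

Below the line: 16×550 (q = 16 of N = 62).
Normalized shortfalls: (960−550)/960 = 0.4271 (×16).
Σ = 6.833333. Dividing by the full population N = 62 gives P₁ = 0.110.

0.110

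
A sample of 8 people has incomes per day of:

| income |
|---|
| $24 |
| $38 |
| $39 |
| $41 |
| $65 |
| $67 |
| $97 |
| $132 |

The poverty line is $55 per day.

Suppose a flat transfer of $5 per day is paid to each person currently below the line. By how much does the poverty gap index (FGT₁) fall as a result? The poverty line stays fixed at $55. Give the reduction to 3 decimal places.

0.045

Before: below the line — $24, $38, $39, $41; poverty gap index (FGT₁) = 0.17727.
After the $5 transfer: below the line — $29, $43, $44, $46; poverty gap index (FGT₁) = 0.13182.
Reduction = 0.17727 − 0.13182 = 0.045.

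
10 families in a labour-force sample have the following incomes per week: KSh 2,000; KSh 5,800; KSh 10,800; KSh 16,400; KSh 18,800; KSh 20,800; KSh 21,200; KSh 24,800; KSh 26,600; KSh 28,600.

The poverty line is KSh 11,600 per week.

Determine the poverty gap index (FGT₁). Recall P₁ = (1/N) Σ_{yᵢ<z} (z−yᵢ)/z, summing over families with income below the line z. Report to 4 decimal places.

Poor units: KSh 2,000, KSh 5,800, KSh 10,800 (q = 3 of N = 10).
Shortfall ratios: (11600−2000)/11600 = 0.8276; (11600−5800)/11600 = 0.5000; (11600−10800)/11600 = 0.0690.
Σ = 1.396552. Dividing by the full population N = 10 gives P₁ = 0.1397.

0.1397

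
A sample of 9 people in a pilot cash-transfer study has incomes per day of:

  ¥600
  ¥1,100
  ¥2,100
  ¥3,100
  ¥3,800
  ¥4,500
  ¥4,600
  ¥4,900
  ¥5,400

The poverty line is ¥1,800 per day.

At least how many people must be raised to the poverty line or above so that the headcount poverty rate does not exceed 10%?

2

2 of the 9 people are poor, so H = 2/9 = 0.222.
A headcount ratio of at most 10% allows at most ⌊0.10 × 9⌋ = 0 poor people.
So at least 2 − 0 = 2 must be lifted.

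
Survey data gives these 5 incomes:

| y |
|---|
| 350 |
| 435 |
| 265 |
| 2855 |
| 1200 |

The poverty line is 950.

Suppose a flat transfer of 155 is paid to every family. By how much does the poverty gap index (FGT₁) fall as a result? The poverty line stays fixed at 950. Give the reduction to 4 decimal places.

Before: below the line — 265, 350, 435; poverty gap index (FGT₁) = 0.378947.
After the 155 transfer: below the line — 420, 505, 590; poverty gap index (FGT₁) = 0.281053.
Reduction = 0.378947 − 0.281053 = 0.0979.

0.0979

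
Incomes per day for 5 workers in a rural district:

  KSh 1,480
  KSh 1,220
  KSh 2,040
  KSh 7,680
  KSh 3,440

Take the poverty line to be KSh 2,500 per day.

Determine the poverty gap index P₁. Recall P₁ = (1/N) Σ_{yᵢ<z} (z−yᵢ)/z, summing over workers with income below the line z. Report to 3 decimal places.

0.221

Below the line: KSh 1,220, KSh 1,480, KSh 2,040 (q = 3 of N = 5).
Relative gaps: (2500−1220)/2500 = 0.5120; (2500−1480)/2500 = 0.4080; (2500−2040)/2500 = 0.1840.
Σ = 1.104000. Dividing by the full population N = 5 gives P₁ = 0.221.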